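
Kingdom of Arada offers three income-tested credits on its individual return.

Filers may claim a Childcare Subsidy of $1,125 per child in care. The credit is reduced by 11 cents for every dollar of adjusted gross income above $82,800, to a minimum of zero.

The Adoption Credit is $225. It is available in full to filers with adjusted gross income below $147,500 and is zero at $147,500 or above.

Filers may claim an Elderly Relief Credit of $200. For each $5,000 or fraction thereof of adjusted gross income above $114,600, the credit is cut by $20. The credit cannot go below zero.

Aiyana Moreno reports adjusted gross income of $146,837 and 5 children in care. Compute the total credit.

Childcare Subsidy: base = 5 × $1,125 = $5,625. 11% of the $64,037 excess over $82,800 is $7,044.07 ≥ base, so the credit is $0.
Adoption Credit: $146,837 is below the $147,500 cutoff, so the full $225 applies.
Elderly Relief Credit: income exceeds $114,600 by $32,237, which is 7 full-or-partial $5,000 increments; reduction = 7 × $20 = $140, leaving $60.
Total: $0 + $225 + $60 = $285.

$285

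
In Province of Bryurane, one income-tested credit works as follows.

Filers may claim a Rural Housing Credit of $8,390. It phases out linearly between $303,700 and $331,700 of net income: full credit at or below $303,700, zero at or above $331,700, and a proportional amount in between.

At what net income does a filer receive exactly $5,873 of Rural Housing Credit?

$5,873 is 5,873/8,390 of the full $8,390, so 2,517/8,390 of the $28,000 range has been used: income = $303,700 + $28,000 × 2,517/8,390 = $312,100.

$312,100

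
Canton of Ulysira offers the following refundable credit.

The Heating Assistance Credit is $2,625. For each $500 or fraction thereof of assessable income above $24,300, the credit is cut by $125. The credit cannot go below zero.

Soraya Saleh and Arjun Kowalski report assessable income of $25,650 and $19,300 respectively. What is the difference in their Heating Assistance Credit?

Soraya ($25,650): Heating Assistance Credit: income exceeds $24,300 by $1,350, which is 3 full-or-partial $500 increments; reduction = 3 × $125 = $375, leaving $2,250.
Arjun ($19,300): Heating Assistance Credit: $19,300 is at or below the $24,300 threshold, so the full $2,625 applies.
Difference: |$2,250 − $2,625| = $375.

$375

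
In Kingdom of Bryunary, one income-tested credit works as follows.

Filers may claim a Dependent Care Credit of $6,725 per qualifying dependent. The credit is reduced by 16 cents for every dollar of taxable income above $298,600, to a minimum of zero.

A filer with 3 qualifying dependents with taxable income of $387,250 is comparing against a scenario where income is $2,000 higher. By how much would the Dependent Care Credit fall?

At $387,250 — base = 3 × $6,725 = $20,175. 16% of the $88,650 excess over $298,600 is $14,184; credit = $20,175 − $14,184 = $5,991.
At $389,250 — base = 3 × $6,725 = $20,175. 16% of the $90,650 excess over $298,600 is $14,504; credit = $20,175 − $14,504 = $5,671.
Lost: $5,991 − $5,671 = $320.

$320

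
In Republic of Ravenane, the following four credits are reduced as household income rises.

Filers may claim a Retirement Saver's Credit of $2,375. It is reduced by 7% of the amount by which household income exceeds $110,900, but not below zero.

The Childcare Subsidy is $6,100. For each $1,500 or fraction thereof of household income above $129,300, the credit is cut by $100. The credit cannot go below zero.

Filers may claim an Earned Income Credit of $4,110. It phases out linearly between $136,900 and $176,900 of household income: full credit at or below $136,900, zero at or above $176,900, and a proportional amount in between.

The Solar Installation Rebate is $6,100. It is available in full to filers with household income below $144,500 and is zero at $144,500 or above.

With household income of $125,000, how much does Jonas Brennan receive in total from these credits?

Retirement Saver's Credit: 7% of the $14,100 excess over $110,900 is $987; credit = $2,375 − $987 = $1,388.
Childcare Subsidy: $125,000 is at or below the $129,300 threshold, so the full $6,100 applies.
Earned Income Credit: $125,000 is at or below the $136,900 threshold, so the full $4,110 applies.
Solar Installation Rebate: $125,000 is below the $144,500 cutoff, so the full $6,100 applies.
Total: $1,388 + $6,100 + $4,110 + $6,100 = $17,698.

$17,698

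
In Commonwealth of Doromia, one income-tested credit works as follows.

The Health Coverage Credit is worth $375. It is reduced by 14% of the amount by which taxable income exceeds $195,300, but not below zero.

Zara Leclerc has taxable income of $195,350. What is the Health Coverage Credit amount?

$368

Health Coverage Credit: 14% of the $50 excess over $195,300 is $7; credit = $375 − $7 = $368.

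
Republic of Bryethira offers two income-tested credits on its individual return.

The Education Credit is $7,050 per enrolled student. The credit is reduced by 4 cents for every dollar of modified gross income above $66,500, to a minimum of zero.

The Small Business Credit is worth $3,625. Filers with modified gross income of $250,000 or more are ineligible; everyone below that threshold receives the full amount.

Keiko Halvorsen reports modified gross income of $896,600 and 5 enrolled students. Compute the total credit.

Education Credit: base = 5 × $7,050 = $35,250. 4% of the $830,100 excess over $66,500 is $33,204; credit = $35,250 − $33,204 = $2,046.
Small Business Credit: $896,600 meets or exceeds the $250,000 cutoff, so the credit is $0.
Total: $2,046 + $0 = $2,046.

$2,046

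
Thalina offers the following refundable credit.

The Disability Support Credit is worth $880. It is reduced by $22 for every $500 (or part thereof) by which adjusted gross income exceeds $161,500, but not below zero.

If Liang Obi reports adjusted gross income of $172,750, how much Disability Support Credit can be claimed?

Disability Support Credit: income exceeds $161,500 by $11,250, which is 23 full-or-partial $500 increments; reduction = 23 × $22 = $506, leaving $374.

$374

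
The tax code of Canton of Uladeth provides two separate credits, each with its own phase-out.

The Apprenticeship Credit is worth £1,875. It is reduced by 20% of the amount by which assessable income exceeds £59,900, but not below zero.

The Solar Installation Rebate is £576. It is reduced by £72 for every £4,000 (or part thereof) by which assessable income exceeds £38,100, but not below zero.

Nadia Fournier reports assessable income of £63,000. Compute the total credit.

£1,327

Apprenticeship Credit: 20% of the £3,100 excess over £59,900 is £620; credit = £1,875 − £620 = £1,255.
Solar Installation Rebate: income exceeds £38,100 by £24,900, which is 7 full-or-partial £4,000 increments; reduction = 7 × £72 = £504, leaving £72.
Total: £1,255 + £72 = £1,327.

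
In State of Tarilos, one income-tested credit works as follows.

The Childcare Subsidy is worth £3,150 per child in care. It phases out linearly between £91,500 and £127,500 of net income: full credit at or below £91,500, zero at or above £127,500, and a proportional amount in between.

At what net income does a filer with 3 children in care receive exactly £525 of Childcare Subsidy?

£125,500

Full credit = 3 × £3,150 = £9,450.
£525 is 525/9,450 of the full £9,450, so 8,925/9,450 of the £36,000 range has been used: income = £91,500 + £36,000 × 8,925/9,450 = £125,500.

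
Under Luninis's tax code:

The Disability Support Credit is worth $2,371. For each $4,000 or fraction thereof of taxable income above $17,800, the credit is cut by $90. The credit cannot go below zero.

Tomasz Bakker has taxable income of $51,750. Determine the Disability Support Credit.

$1,561

Disability Support Credit: income exceeds $17,800 by $33,950, which is 9 full-or-partial $4,000 increments; reduction = 9 × $90 = $810, leaving $1,561.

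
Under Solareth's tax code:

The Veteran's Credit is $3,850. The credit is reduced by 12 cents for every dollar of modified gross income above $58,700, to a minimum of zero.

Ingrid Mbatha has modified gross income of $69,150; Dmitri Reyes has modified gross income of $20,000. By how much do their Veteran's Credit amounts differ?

Ingrid ($69,150): Veteran's Credit: 12% of the $10,450 excess over $58,700 is $1,254; credit = $3,850 − $1,254 = $2,596.
Dmitri ($20,000): Veteran's Credit: $20,000 is at or below the $58,700 threshold, so the full $3,850 applies.
Difference: |$2,596 − $3,850| = $1,254.

$1,254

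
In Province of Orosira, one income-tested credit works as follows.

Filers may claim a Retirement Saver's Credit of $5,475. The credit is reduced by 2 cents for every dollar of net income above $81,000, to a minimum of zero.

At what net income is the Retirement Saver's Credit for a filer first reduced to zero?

$354,750

The credit falls by 2% of each dollar above $81,000, so it reaches zero when the excess is $5,475 / 2% = $273,750: income = $81,000 + $273,750 = $354,750.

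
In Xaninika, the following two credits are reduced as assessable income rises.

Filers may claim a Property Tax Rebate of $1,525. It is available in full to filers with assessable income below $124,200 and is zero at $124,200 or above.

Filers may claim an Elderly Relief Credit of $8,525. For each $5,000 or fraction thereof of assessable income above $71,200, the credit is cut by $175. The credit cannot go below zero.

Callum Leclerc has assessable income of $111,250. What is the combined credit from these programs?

Property Tax Rebate: $111,250 is below the $124,200 cutoff, so the full $1,525 applies.
Elderly Relief Credit: income exceeds $71,200 by $40,050, which is 9 full-or-partial $5,000 increments; reduction = 9 × $175 = $1,575, leaving $6,950.
Total: $1,525 + $6,950 = $8,475.

$8,475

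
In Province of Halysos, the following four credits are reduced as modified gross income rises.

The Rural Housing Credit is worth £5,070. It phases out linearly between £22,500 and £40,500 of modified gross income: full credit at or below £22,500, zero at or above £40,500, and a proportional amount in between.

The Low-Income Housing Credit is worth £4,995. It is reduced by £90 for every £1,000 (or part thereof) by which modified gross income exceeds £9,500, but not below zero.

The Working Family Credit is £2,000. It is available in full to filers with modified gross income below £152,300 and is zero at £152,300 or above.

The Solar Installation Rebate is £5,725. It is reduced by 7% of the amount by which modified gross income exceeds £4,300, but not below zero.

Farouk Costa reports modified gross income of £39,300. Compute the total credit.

Rural Housing Credit: £39,300 is £16,800 into a £18,000 phase-out range, leaving 1,200/18,000 of the credit: £5,070 × 1,200/18,000 = £338.
Low-Income Housing Credit: income exceeds £9,500 by £29,800, which is 30 full-or-partial £1,000 increments; reduction = 30 × £90 = £2,700, leaving £2,295.
Working Family Credit: £39,300 is below the £152,300 cutoff, so the full £2,000 applies.
Solar Installation Rebate: 7% of the £35,000 excess over £4,300 is £2,450; credit = £5,725 − £2,450 = £3,275.
Total: £338 + £2,295 + £2,000 + £3,275 = £7,908.

£7,908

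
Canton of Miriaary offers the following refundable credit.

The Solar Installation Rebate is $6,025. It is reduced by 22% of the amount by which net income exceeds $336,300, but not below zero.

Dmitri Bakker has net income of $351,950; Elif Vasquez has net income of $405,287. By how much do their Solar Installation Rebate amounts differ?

$2,582

Dmitri ($351,950): Solar Installation Rebate: 22% of the $15,650 excess over $336,300 is $3,443; credit = $6,025 − $3,443 = $2,582.
Elif ($405,287): Solar Installation Rebate: 22% of the $68,987 excess over $336,300 is $15,177.14 ≥ base, so the credit is $0.
Difference: |$2,582 − $0| = $2,582.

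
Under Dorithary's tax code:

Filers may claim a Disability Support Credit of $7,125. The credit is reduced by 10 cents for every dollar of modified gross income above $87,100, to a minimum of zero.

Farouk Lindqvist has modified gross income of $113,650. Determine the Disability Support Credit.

$4,470

Disability Support Credit: 10% of the $26,550 excess over $87,100 is $2,655; credit = $7,125 − $2,655 = $4,470.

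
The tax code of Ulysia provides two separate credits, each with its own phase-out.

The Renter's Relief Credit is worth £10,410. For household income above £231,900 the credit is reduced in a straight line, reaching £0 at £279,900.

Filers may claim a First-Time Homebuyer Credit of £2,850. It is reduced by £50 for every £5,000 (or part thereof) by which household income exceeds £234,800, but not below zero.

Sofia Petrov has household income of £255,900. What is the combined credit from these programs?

Renter's Relief Credit: £255,900 is £24,000 into a £48,000 phase-out range, leaving 24,000/48,000 of the credit: £10,410 × 24,000/48,000 = £5,205.
First-Time Homebuyer Credit: income exceeds £234,800 by £21,100, which is 5 full-or-partial £5,000 increments; reduction = 5 × £50 = £250, leaving £2,600.
Total: £5,205 + £2,600 = £7,805.

£7,805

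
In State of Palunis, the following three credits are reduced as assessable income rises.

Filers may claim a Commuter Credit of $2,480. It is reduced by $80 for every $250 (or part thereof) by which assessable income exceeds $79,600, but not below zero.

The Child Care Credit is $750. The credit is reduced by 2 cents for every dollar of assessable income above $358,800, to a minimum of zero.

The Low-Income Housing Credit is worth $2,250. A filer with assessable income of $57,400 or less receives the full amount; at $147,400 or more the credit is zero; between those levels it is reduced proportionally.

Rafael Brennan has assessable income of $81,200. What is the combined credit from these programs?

Commuter Credit: income exceeds $79,600 by $1,600, which is 7 full-or-partial $250 increments; reduction = 7 × $80 = $560, leaving $1,920.
Child Care Credit: $81,200 is at or below the $358,800 threshold, so the full $750 applies.
Low-Income Housing Credit: $81,200 is $23,800 into a $90,000 phase-out range, leaving 66,200/90,000 of the credit: $2,250 × 66,200/90,000 = $1,655.
Total: $1,920 + $750 + $1,655 = $4,325.

$4,325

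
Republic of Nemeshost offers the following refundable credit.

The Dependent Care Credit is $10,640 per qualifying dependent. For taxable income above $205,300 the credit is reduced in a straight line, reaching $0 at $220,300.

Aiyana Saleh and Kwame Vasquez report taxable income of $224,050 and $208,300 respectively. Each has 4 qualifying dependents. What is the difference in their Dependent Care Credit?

Aiyana ($224,050): Dependent Care Credit: base = 4 × $10,640 = $42,560. $224,050 is at or above $220,300, so the credit is $0.
Kwame ($208,300): Dependent Care Credit: base = 4 × $10,640 = $42,560. $208,300 is $3,000 into a $15,000 phase-out range, leaving 12,000/15,000 of the credit: $42,560 × 12,000/15,000 = $34,048.
Difference: |$0 − $34,048| = $34,048.

$34,048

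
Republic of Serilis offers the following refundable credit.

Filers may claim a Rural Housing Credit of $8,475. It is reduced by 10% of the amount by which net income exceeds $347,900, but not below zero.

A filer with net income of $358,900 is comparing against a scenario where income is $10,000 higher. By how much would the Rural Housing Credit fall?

At $358,900 — 10% of the $11,000 excess over $347,900 is $1,100; credit = $8,475 − $1,100 = $7,375.
At $368,900 — 10% of the $21,000 excess over $347,900 is $2,100; credit = $8,475 − $2,100 = $6,375.
Lost: $7,375 − $6,375 = $1,000.

$1,000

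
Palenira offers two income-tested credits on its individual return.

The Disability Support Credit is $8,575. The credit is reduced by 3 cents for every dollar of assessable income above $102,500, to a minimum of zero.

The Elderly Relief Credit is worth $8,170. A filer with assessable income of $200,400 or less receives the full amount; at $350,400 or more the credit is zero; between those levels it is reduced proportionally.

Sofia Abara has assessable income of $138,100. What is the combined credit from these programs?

$15,677

Disability Support Credit: 3% of the $35,600 excess over $102,500 is $1,068; credit = $8,575 − $1,068 = $7,507.
Elderly Relief Credit: $138,100 is at or below the $200,400 threshold, so the full $8,170 applies.
Total: $7,507 + $8,170 = $15,677.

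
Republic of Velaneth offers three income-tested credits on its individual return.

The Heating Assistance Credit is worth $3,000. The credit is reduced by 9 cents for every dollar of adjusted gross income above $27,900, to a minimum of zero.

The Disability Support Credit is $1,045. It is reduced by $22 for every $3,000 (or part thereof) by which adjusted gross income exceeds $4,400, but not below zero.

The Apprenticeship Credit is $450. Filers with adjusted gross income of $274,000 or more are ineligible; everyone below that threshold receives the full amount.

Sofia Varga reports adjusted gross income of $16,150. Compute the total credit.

$4,407

Heating Assistance Credit: $16,150 is at or below the $27,900 threshold, so the full $3,000 applies.
Disability Support Credit: income exceeds $4,400 by $11,750, which is 4 full-or-partial $3,000 increments; reduction = 4 × $22 = $88, leaving $957.
Apprenticeship Credit: $16,150 is below the $274,000 cutoff, so the full $450 applies.
Total: $3,000 + $957 + $450 = $4,407.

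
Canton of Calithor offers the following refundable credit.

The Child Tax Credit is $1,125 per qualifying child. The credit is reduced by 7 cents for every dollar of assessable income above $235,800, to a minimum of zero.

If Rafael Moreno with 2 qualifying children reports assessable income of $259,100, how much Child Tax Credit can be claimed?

Child Tax Credit: base = 2 × $1,125 = $2,250. 7% of the $23,300 excess over $235,800 is $1,631; credit = $2,250 − $1,631 = $619.

$619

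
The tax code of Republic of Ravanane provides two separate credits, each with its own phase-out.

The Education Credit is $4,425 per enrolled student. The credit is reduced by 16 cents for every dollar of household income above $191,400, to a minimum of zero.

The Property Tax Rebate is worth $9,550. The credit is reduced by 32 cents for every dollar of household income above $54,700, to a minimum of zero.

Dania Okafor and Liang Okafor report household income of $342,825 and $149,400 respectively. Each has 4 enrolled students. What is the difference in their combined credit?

Dania ($342,825): Education Credit: base = 4 × $4,425 = $17,700. 16% of the $151,425 excess over $191,400 is $24,228 ≥ base, so the credit is $0. Property Tax Rebate: 32% of the $288,125 excess over $54,700 is $92,200 ≥ base, so the credit is $0. total $0 + $0 = $0
Liang ($149,400): Education Credit: base = 4 × $4,425 = $17,700. $149,400 is at or below the $191,400 threshold, so the full $17,700 applies. Property Tax Rebate: 32% of the $94,700 excess over $54,700 is $30,304 ≥ base, so the credit is $0. total $17,700 + $0 = $17,700
Difference: |$0 − $17,700| = $17,700.

$17,700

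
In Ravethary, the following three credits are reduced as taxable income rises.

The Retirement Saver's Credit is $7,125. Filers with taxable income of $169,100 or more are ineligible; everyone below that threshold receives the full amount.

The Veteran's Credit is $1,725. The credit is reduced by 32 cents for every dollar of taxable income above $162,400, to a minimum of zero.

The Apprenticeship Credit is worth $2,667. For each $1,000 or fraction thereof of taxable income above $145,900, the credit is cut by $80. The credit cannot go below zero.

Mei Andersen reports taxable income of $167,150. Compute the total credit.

Retirement Saver's Credit: $167,150 is below the $169,100 cutoff, so the full $7,125 applies.
Veteran's Credit: 32% of the $4,750 excess over $162,400 is $1,520; credit = $1,725 − $1,520 = $205.
Apprenticeship Credit: income exceeds $145,900 by $21,250, which is 22 full-or-partial $1,000 increments; reduction = 22 × $80 = $1,760, leaving $907.
Total: $7,125 + $205 + $907 = $8,237.

$8,237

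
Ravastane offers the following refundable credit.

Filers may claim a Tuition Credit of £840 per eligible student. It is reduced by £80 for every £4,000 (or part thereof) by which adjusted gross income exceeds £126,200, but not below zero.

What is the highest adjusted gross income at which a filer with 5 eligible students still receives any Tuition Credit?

£334,200

Full credit = 5 × £840 = £4,200.
After 52 increments the reduction is 52 × £80 = £4,160, leaving £40; one more increment wipes it out. Increment 52 ends at excess 52 × £4,000 = £208,000, so the highest qualifying income is £126,200 + £208,000 = £334,200.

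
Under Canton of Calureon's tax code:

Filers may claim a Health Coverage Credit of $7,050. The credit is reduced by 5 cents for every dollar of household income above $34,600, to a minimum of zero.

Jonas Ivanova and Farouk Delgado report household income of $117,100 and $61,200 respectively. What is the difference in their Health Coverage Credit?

$2,795

Jonas ($117,100): Health Coverage Credit: 5% of the $82,500 excess over $34,600 is $4,125; credit = $7,050 − $4,125 = $2,925.
Farouk ($61,200): Health Coverage Credit: 5% of the $26,600 excess over $34,600 is $1,330; credit = $7,050 − $1,330 = $5,720.
Difference: |$2,925 − $5,720| = $2,795.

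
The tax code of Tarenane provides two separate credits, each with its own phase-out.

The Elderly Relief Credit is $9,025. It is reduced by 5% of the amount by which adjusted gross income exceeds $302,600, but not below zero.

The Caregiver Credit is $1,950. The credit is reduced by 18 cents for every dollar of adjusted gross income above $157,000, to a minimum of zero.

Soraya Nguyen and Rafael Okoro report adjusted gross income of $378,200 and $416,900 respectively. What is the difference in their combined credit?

$1,935

Soraya ($378,200): Elderly Relief Credit: 5% of the $75,600 excess over $302,600 is $3,780; credit = $9,025 − $3,780 = $5,245. Caregiver Credit: 18% of the $221,200 excess over $157,000 is $39,816 ≥ base, so the credit is $0. total $5,245 + $0 = $5,245
Rafael ($416,900): Elderly Relief Credit: 5% of the $114,300 excess over $302,600 is $5,715; credit = $9,025 − $5,715 = $3,310. Caregiver Credit: 18% of the $259,900 excess over $157,000 is $46,782 ≥ base, so the credit is $0. total $3,310 + $0 = $3,310
Difference: |$5,245 − $3,310| = $1,935.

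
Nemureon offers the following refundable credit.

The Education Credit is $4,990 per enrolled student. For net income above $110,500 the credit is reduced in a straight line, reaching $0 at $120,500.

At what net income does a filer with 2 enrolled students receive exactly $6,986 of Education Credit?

$113,500

Full credit = 2 × $4,990 = $9,980.
$6,986 is 6,986/9,980 of the full $9,980, so 2,994/9,980 of the $10,000 range has been used: income = $110,500 + $10,000 × 2,994/9,980 = $113,500.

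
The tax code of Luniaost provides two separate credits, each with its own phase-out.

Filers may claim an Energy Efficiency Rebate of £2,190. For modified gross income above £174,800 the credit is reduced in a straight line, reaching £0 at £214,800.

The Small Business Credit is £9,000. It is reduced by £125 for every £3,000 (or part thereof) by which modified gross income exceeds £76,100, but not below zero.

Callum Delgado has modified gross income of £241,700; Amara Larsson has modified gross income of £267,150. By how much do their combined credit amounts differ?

Callum (£241,700): Energy Efficiency Rebate: £241,700 is at or above £214,800, so the credit is £0. Small Business Credit: income exceeds £76,100 by £165,600, which is 56 full-or-partial £3,000 increments; reduction = 56 × £125 = £7,000, leaving £2,000. total £0 + £2,000 = £2,000
Amara (£267,150): Energy Efficiency Rebate: £267,150 is at or above £214,800, so the credit is £0. Small Business Credit: income exceeds £76,100 by £191,050, which is 64 full-or-partial £3,000 increments; reduction = 64 × £125 = £8,000, leaving £1,000. total £0 + £1,000 = £1,000
Difference: |£2,000 − £1,000| = £1,000.

£1,000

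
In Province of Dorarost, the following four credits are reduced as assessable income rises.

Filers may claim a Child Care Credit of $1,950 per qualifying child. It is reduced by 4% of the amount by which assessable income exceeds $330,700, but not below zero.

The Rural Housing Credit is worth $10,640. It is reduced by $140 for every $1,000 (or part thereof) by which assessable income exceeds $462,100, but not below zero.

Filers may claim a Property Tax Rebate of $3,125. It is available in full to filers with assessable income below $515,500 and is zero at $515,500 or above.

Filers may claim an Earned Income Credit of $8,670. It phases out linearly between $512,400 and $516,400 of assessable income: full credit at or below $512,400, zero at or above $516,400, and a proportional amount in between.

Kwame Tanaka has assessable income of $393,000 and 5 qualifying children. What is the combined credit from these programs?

$29,693

Child Care Credit: base = 5 × $1,950 = $9,750. 4% of the $62,300 excess over $330,700 is $2,492; credit = $9,750 − $2,492 = $7,258.
Rural Housing Credit: $393,000 is at or below the $462,100 threshold, so the full $10,640 applies.
Property Tax Rebate: $393,000 is below the $515,500 cutoff, so the full $3,125 applies.
Earned Income Credit: $393,000 is at or below the $512,400 threshold, so the full $8,670 applies.
Total: $7,258 + $10,640 + $3,125 + $8,670 = $29,693.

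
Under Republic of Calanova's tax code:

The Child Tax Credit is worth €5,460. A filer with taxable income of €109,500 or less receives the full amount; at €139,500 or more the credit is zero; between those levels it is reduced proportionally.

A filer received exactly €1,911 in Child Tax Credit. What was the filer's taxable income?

€1,911 is 1,911/5,460 of the full €5,460, so 3,549/5,460 of the €30,000 range has been used: income = €109,500 + €30,000 × 3,549/5,460 = €129,000.

€129,000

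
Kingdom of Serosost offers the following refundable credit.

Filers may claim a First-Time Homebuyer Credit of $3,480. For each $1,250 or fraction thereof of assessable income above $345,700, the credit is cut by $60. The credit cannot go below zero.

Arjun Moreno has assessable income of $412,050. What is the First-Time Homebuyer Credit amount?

First-Time Homebuyer Credit: income exceeds $345,700 by $66,350, which is 54 full-or-partial $1,250 increments; reduction = 54 × $60 = $3,240, leaving $240.

$240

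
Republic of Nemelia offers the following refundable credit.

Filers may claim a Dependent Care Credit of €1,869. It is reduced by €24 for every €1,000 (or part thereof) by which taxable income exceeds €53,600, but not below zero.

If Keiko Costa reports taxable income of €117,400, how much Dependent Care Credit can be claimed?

€333

Dependent Care Credit: income exceeds €53,600 by €63,800, which is 64 full-or-partial €1,000 increments; reduction = 64 × €24 = €1,536, leaving €333.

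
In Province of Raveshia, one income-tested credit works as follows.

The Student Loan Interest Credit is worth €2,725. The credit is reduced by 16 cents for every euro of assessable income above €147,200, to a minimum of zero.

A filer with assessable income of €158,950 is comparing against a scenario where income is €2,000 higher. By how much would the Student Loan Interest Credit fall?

At €158,950 — 16% of the €11,750 excess over €147,200 is €1,880; credit = €2,725 − €1,880 = €845.
At €160,950 — 16% of the €13,750 excess over €147,200 is €2,200; credit = €2,725 − €2,200 = €525.
Lost: €845 − €525 = €320.

€320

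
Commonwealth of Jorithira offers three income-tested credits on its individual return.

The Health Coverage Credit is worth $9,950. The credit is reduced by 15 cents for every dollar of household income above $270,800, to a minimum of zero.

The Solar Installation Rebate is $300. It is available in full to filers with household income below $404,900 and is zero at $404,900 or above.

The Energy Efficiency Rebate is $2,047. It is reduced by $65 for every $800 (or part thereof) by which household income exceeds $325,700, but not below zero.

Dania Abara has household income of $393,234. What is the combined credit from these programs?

Health Coverage Credit: 15% of the $122,434 excess over $270,800 is $18,365.10 ≥ base, so the credit is $0.
Solar Installation Rebate: $393,234 is below the $404,900 cutoff, so the full $300 applies.
Energy Efficiency Rebate: income exceeds $325,700 by $67,534 → 85 increments × $65 = $5,525 ≥ base, so the credit is $0.
Total: $0 + $300 + $0 = $300.

$300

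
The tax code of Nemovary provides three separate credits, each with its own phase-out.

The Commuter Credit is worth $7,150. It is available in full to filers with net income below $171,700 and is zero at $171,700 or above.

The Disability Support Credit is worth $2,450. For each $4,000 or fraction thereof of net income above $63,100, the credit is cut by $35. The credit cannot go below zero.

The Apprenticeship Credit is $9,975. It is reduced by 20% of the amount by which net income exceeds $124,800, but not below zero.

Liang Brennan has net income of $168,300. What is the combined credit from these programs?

Commuter Credit: $168,300 is below the $171,700 cutoff, so the full $7,150 applies.
Disability Support Credit: income exceeds $63,100 by $105,200, which is 27 full-or-partial $4,000 increments; reduction = 27 × $35 = $945, leaving $1,505.
Apprenticeship Credit: 20% of the $43,500 excess over $124,800 is $8,700; credit = $9,975 − $8,700 = $1,275.
Total: $7,150 + $1,505 + $1,275 = $9,930.

$9,930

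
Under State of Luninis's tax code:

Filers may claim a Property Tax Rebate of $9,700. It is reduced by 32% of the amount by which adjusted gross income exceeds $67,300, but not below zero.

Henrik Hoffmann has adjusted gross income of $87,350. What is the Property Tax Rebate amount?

Property Tax Rebate: 32% of the $20,050 excess over $67,300 is $6,416; credit = $9,700 − $6,416 = $3,284.

$3,284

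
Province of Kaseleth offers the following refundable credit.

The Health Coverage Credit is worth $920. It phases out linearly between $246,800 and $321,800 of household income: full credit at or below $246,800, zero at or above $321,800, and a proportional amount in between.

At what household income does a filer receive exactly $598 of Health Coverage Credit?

$598 is 598/920 of the full $920, so 322/920 of the $75,000 range has been used: income = $246,800 + $75,000 × 322/920 = $273,050.

$273,050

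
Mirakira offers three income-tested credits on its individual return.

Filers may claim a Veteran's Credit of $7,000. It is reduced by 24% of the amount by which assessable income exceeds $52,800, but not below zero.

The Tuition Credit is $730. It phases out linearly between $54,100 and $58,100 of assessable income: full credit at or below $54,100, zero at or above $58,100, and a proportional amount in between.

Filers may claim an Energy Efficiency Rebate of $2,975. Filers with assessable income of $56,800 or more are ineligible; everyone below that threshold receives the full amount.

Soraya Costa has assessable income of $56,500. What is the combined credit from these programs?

Veteran's Credit: 24% of the $3,700 excess over $52,800 is $888; credit = $7,000 − $888 = $6,112.
Tuition Credit: $56,500 is $2,400 into a $4,000 phase-out range, leaving 1,600/4,000 of the credit: $730 × 1,600/4,000 = $292.
Energy Efficiency Rebate: $56,500 is below the $56,800 cutoff, so the full $2,975 applies.
Total: $6,112 + $292 + $2,975 = $9,379.

$9,379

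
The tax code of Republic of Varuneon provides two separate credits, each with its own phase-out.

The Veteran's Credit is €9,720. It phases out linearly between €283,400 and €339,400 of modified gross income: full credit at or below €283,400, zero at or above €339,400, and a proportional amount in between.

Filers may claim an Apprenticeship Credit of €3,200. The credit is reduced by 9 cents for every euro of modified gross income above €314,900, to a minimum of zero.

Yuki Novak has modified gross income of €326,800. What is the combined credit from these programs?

€4,316

Veteran's Credit: €326,800 is €43,400 into a €56,000 phase-out range, leaving 12,600/56,000 of the credit: €9,720 × 12,600/56,000 = €2,187.
Apprenticeship Credit: 9% of the €11,900 excess over €314,900 is €1,071; credit = €3,200 − €1,071 = €2,129.
Total: €2,187 + €2,129 = €4,316.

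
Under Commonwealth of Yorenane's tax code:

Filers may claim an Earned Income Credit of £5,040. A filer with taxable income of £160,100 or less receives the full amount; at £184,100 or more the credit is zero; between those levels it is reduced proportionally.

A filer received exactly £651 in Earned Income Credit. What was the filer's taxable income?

£651 is 651/5,040 of the full £5,040, so 4,389/5,040 of the £24,000 range has been used: income = £160,100 + £24,000 × 4,389/5,040 = £181,000.

£181,000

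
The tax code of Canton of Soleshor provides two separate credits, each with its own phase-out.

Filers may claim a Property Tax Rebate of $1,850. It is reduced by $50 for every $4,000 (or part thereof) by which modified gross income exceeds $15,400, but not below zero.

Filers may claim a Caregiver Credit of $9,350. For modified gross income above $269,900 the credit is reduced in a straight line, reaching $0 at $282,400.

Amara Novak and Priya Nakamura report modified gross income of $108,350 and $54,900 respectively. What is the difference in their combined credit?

Amara ($108,350): Property Tax Rebate: income exceeds $15,400 by $92,950, which is 24 full-or-partial $4,000 increments; reduction = 24 × $50 = $1,200, leaving $650. Caregiver Credit: $108,350 is at or below the $269,900 threshold, so the full $9,350 applies. total $650 + $9,350 = $10,000
Priya ($54,900): Property Tax Rebate: income exceeds $15,400 by $39,500, which is 10 full-or-partial $4,000 increments; reduction = 10 × $50 = $500, leaving $1,350. Caregiver Credit: $54,900 is at or below the $269,900 threshold, so the full $9,350 applies. total $1,350 + $9,350 = $10,700
Difference: |$10,000 − $10,700| = $700.

$700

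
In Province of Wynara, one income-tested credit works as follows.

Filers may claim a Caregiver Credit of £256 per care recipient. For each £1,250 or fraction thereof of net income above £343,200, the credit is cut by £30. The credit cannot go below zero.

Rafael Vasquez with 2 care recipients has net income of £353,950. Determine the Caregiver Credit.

£242

Caregiver Credit: base = 2 × £256 = £512. income exceeds £343,200 by £10,750, which is 9 full-or-partial £1,250 increments; reduction = 9 × £30 = £270, leaving £242.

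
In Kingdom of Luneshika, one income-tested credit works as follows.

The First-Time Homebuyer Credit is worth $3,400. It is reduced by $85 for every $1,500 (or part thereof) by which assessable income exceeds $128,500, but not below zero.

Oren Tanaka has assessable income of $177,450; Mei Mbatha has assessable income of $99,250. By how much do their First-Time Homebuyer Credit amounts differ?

$2,805

Oren ($177,450): First-Time Homebuyer Credit: income exceeds $128,500 by $48,950, which is 33 full-or-partial $1,500 increments; reduction = 33 × $85 = $2,805, leaving $595.
Mei ($99,250): First-Time Homebuyer Credit: $99,250 is at or below the $128,500 threshold, so the full $3,400 applies.
Difference: |$595 − $3,400| = $2,805.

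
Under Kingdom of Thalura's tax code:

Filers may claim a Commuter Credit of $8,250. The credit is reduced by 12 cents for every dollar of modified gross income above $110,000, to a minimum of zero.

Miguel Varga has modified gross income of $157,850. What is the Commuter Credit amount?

$2,508

Commuter Credit: 12% of the $47,850 excess over $110,000 is $5,742; credit = $8,250 − $5,742 = $2,508.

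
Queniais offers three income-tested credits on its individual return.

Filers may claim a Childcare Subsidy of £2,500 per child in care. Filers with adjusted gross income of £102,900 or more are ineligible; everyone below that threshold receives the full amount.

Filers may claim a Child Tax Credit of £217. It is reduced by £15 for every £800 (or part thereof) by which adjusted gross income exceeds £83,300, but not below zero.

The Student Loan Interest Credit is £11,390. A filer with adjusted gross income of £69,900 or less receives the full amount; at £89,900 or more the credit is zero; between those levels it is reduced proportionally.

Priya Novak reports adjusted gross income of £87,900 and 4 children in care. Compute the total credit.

Childcare Subsidy: base = 4 × £2,500 = £10,000. £87,900 is below the £102,900 cutoff, so the full £10,000 applies.
Child Tax Credit: income exceeds £83,300 by £4,600, which is 6 full-or-partial £800 increments; reduction = 6 × £15 = £90, leaving £127.
Student Loan Interest Credit: £87,900 is £18,000 into a £20,000 phase-out range, leaving 2,000/20,000 of the credit: £11,390 × 2,000/20,000 = £1,139.
Total: £10,000 + £127 + £1,139 = £11,266.

£11,266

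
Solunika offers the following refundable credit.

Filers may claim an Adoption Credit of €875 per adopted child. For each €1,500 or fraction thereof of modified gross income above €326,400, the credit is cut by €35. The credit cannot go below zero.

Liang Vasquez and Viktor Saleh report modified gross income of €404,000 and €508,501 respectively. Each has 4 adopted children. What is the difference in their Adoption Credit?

€1,680

Liang (€404,000): Adoption Credit: base = 4 × €875 = €3,500. income exceeds €326,400 by €77,600, which is 52 full-or-partial €1,500 increments; reduction = 52 × €35 = €1,820, leaving €1,680.
Viktor (€508,501): Adoption Credit: base = 4 × €875 = €3,500. income exceeds €326,400 by €182,101 → 122 increments × €35 = €4,270 ≥ base, so the credit is €0.
Difference: |€1,680 − €0| = €1,680.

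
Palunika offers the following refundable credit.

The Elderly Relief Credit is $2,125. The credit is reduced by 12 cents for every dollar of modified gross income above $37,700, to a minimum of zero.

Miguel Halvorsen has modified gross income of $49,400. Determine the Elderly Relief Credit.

$721

Elderly Relief Credit: 12% of the $11,700 excess over $37,700 is $1,404; credit = $2,125 − $1,404 = $721.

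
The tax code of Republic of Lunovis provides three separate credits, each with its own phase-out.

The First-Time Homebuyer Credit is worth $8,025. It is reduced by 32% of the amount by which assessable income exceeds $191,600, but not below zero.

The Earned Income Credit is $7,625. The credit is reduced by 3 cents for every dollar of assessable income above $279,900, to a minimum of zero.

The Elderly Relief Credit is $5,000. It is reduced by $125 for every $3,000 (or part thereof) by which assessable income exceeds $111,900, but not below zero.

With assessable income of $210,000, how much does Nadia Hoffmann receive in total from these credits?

$10,637

First-Time Homebuyer Credit: 32% of the $18,400 excess over $191,600 is $5,888; credit = $8,025 − $5,888 = $2,137.
Earned Income Credit: $210,000 is at or below the $279,900 threshold, so the full $7,625 applies.
Elderly Relief Credit: income exceeds $111,900 by $98,100, which is 33 full-or-partial $3,000 increments; reduction = 33 × $125 = $4,125, leaving $875.
Total: $2,137 + $7,625 + $875 = $10,637.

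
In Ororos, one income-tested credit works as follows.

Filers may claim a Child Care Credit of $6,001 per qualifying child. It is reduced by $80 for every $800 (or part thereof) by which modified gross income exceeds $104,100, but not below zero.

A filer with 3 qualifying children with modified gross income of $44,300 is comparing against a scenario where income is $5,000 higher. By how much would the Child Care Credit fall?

$0

At $44,300 — base = 3 × $6,001 = $18,003. $44,300 is at or below the $104,100 threshold, so the full $18,003 applies.
At $49,300 — base = 3 × $6,001 = $18,003. $49,300 is at or below the $104,100 threshold, so the full $18,003 applies.
Lost: $18,003 − $18,003 = $0.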